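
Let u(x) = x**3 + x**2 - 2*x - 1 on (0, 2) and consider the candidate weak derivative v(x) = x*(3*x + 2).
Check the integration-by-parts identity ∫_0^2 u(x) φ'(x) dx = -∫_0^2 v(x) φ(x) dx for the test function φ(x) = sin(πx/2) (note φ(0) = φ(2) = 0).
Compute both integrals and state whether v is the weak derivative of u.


LHS = -24/π + 96/π^3, RHS = -32/π + 96/π^3. No, v is not the weak derivative of u.

u(x) = x**3 + x**2 - 2*x - 1, classical derivative u'(x) = 3*x**2 + 2*x - 2.
φ(x) = sin(πx/2), so φ'(x) = π*cos(π*x/2)/2.
Note φ(0) = φ(2) = 0, so the boundary term u·φ vanishes.
LHS = ∫_0^2 u(x) φ'(x) dx = ∫_0^2 (π*x^3*cos(π*x/2)/2 + π*x^2*cos(π*x/2)/2 - π*x*cos(π*x/2) - π*cos(π*x/2)/2) dx. Term by term:
  ∫_0^2 -π*cos(π*x/2)/2 dx = 0;  ∫_0^2 π*x^2*cos(π*x/2)/2 dx = -8/π;  ∫_0^2 π*x^3*cos(π*x/2)/2 dx = -24/π + 96/π^3;
  ∫_0^2 -π*x*cos(π*x/2) dx = 8/π.
Sum: 0 − 8/π + -24/π + 96/π^3 + 8/π = -24/π + 96/π^3.
So LHS = -24/π + 96/π^3.
∫_0^2 v(x) φ(x) dx = ∫_0^2 (3*x^2*sin(π*x/2) + 2*x*sin(π*x/2)) dx. Term by term:
  ∫_0^2 2*x*sin(π*x/2) dx = 8/π;  ∫_0^2 3*x^2*sin(π*x/2) dx = -96/π^3 + 24/π.
Sum: 8/π + -96/π^3 + 24/π = -96/π^3 + 32/π.
So RHS = -∫_0^2 v(x) φ(x) dx = -32/π + 96/π^3.
LHS − RHS = 8/π ≠ 0, so the identity fails.
(For a valid weak derivative the identity must hold for EVERY test function, in particular this one. The failure shows v is NOT the weak derivative of u.)
Correct weak derivative would be u'(x) = 3*x**2 + 2*x - 2.


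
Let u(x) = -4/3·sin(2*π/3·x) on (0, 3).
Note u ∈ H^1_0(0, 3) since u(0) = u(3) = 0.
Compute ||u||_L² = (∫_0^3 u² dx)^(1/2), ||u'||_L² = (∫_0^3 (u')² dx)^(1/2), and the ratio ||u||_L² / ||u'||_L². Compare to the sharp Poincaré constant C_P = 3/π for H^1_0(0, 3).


||u||_L² / ||u'||_L² = 3/(2*π) < C_P = 3/π.

u(x) = -4/3·sin(2*π/3·x), so u'(x) = -8*π*cos(2*π*x/3)/9.
Writing u(x) = A·sin(kπx/L) with A = -4/3 and k = 2, use ∫_0^L sin²(kπx/L) dx = L/2 and ∫_0^L cos²(kπx/L) dx = L/2.
u² = 16/9·sin²(2*π/3·x) and (u')² = 64*π^2/81·cos²(2*π/3·x), and each of sin², cos² integrates to L/2 = 3/2 over (0, 3).
∫_0^3 u² dx = 8/3, so ||u||_L² = 2*sqrt(6)/3.
∫_0^3 (u')² dx = 32*π^2/27, so ||u'||_L² = 4*sqrt(6)*π/9.
Ratio ||u||_L² / ||u'||_L² = 3/(2*π).
Sharp Poincaré constant on H^1_0(0, 3) is C_P = L/π = 3/π, achieved by sin(π/3·x).
This is the k = 2 harmonic; the ratio L/(kπ) is strictly less than C_P = L/π, consistent with the sharp inequality ||u||_L² ≤ C_P ||u'||_L².


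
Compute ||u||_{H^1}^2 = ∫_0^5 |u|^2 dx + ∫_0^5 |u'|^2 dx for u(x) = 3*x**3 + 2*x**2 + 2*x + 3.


||u||_{H^1}^2 = 8857055/42

The H^1 norm (squared) on an interval (0, L) is
  ||u||_{H^1}^2 = ∫_0^L u(x)^2 dx + ∫_0^L u'(x)^2 dx.
Compute u'(x) = 9*x**2 + 4*x + 2.
Then u(x)^2 = 9*x**6 + 12*x**5 + 16*x**4 + 26*x**3 + 16*x**2 + 12*x + 9 and u'(x)^2 = 81*x**4 + 72*x**3 + 52*x**2 + 16*x + 4.
Integrate each monomial from 0 to 5 using ∫_0^5 c·x^n dx = c·5^(n+1)/(n+1):
  ∫_0^5 u(x)^2 dx = ∫_0^5 (9*x^6 + 12*x^5 + 16*x^4 + 26*x^3 + 16*x^2 + 12*x + 9) dx. Term by term:
    ∫_0^5 9*x^6 dx = 703125/7;  ∫_0^5 12*x^5 dx = 31250;  ∫_0^5 16*x^4 dx = 10000;
    ∫_0^5 26*x^3 dx = 8125/2;  ∫_0^5 16*x^2 dx = 2000/3;  ∫_0^5 12*x dx = 150;
    ∫_0^5 9 dx = 45.
  Sum: 703125/7 + 31250 + 10000 + 8125/2 + 2000/3 + 150 + 45 = 6158065/42.
  ∫_0^5 u'(x)^2 dx = ∫_0^5 (81*x^4 + 72*x^3 + 52*x^2 + 16*x + 4) dx. Term by term:
    ∫_0^5 81*x^4 dx = 50625;  ∫_0^5 72*x^3 dx = 11250;  ∫_0^5 52*x^2 dx = 6500/3;
    ∫_0^5 16*x dx = 200;  ∫_0^5 4 dx = 20.
  Sum: 50625 + 11250 + 6500/3 + 200 + 20 = 192785/3.
Adding: ||u||_{H^1}^2 = 6158065/42 + 192785/3 = 8857055/42.


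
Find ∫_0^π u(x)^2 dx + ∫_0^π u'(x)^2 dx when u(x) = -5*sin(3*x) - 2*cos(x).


||u||_{H^1(0,π)}^2 = 129*π

u'(x) = 2*sin(x) - 15*cos(3*x).
Expand u² and (u')² and integrate term by term on (0, π), using: for integers n ≥ 1, ∫_0^π sin²(nx) dx = ∫_0^π cos²(nx) dx = π/2; for n ≠ n', ∫_0^π sin(nx)sin(n'x) dx = ∫_0^π cos(nx)cos(n'x) dx = 0; and by product-to-sum, ∫_0^π sin(nx)cos(n'x) dx = ½∫_0^π [sin((n+n')x) + sin((n−n')x)] dx, which is 0 when n+n' is even and 2n/(n²−n'²) when n+n' is odd (it need not vanish on (0, π)).
  u² squared terms: (-5)²·∫sin(3x)² dx = 25·π/2 = 25*π/2;  (-2)²·∫cos(x)² dx = 4·π/2 = 2*π.
  u² cross terms: 2·(-5)·(-2)·∫sin(3x)·cos(x) dx = 20·(0) = 0.
  So ∫_0^π u² dx = 25*π/2 + 2*π + 0 = 29*π/2.
  (u')² squared terms: (-15)²·∫cos(3x)² dx = 225·π/2 = 225*π/2;  (2)²·∫sin(x)² dx = 4·π/2 = 2*π.
  (u')² cross terms: 2·(-15)·(2)·∫cos(3x)·sin(x) dx = -60·(0) = 0.
  So ∫_0^π (u')² dx = 225*π/2 + 2*π + 0 = 229*π/2.
||u||_{H^1}^2 = (29*π/2) + (229*π/2) = 129*π.


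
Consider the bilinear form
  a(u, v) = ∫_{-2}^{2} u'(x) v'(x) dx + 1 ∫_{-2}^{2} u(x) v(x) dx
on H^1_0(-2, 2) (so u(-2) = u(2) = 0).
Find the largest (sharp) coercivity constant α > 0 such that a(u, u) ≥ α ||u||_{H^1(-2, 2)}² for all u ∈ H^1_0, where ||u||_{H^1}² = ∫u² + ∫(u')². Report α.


α = 1

Coercivity of a(·,·) on H^1_0(-2, 2) means a(u, u) ≥ α ||u||_{H^1}² for every u ∈ H^1_0.
The interval has length L = 4, and Poincaré/coercivity depend only on L. Here a(u, u) = ∫(u')² + (1)·∫u².
Here c = 1 ≥ 1, so a(u,u) = ∫(u')² + c∫u² ≥ ∫(u')² + ∫u² = ||u||_{H^1}², i.e. α = 1 works. No larger α is possible: a(u,u) ≥ α||u||_{H^1}² means (1−α)∫(u')² ≥ (α−c)∫u², and for the modes u_n = sin(nπ(x−x₀)/L) (x₀ the left endpoint) one has ∫u_n²/∫(u_n')² = (L/(nπ))² → 0, so a(u_n,u_n)/||u_n||_{H^1}² → 1. Hence the optimal constant is α = 1.
Therefore α = 1.


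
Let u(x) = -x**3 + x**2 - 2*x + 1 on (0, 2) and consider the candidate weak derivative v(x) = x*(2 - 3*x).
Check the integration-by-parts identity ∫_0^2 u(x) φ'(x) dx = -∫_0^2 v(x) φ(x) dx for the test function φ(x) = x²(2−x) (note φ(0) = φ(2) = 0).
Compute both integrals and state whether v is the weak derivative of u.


LHS = 88/15, RHS = 16/5. No, v is not the weak derivative of u.

u(x) = -x**3 + x**2 - 2*x + 1, classical derivative u'(x) = -3*x**2 + 2*x - 2.
φ(x) = x²(2−x), so φ'(x) = x*(4 - 3*x).
Note φ(0) = φ(2) = 0, so the boundary term u·φ vanishes.
LHS = ∫_0^2 u(x) φ'(x) dx = ∫_0^2 (3*x^5 - 7*x^4 + 10*x^3 - 11*x^2 + 4*x) dx. Term by term:
  ∫_0^2 3*x^5 dx = 32;  ∫_0^2 -7*x^4 dx = -224/5;  ∫_0^2 10*x^3 dx = 40;
  ∫_0^2 -11*x^2 dx = -88/3;  ∫_0^2 4*x dx = 8.
Sum: 32 − 224/5 + 40 − 88/3 + 8 = 88/15.
So LHS = 88/15.
∫_0^2 v(x) φ(x) dx = ∫_0^2 (3*x^5 - 8*x^4 + 4*x^3) dx. Term by term:
  ∫_0^2 3*x^5 dx = 32;  ∫_0^2 -8*x^4 dx = -256/5;  ∫_0^2 4*x^3 dx = 16.
Sum: 32 − 256/5 + 16 = -16/5.
So RHS = -∫_0^2 v(x) φ(x) dx = 16/5.
LHS − RHS = 8/3 ≠ 0, so the identity fails.
(For a valid weak derivative the identity must hold for EVERY test function, in particular this one. The failure shows v is NOT the weak derivative of u.)
Correct weak derivative would be u'(x) = -3*x**2 + 2*x - 2.


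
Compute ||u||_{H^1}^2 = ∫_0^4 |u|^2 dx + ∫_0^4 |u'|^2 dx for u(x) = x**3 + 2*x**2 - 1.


||u||_{H^1}^2 = 987172/105

The H^1 norm (squared) on an interval (0, L) is
  ||u||_{H^1}^2 = ∫_0^L u(x)^2 dx + ∫_0^L u'(x)^2 dx.
Compute u'(x) = 3*x**2 + 4*x.
Then u(x)^2 = x**6 + 4*x**5 + 4*x**4 - 2*x**3 - 4*x**2 + 1 and u'(x)^2 = 9*x**4 + 24*x**3 + 16*x**2.
Integrate each monomial from 0 to 4 using ∫_0^4 c·x^n dx = c·4^(n+1)/(n+1):
  ∫_0^4 u(x)^2 dx = ∫_0^4 (x^6 + 4*x^5 + 4*x^4 - 2*x^3 - 4*x^2 + 1) dx. Term by term:
    ∫_0^4 x^6 dx = 16384/7;  ∫_0^4 4*x^5 dx = 8192/3;  ∫_0^4 4*x^4 dx = 4096/5;
    ∫_0^4 -2*x^3 dx = -128;  ∫_0^4 -4*x^2 dx = -256/3;  ∫_0^4 1 dx = 4.
  Sum: 16384/7 + 8192/3 + 4096/5 − 128 − 256/3 + 4 = 596516/105.
  ∫_0^4 u'(x)^2 dx = ∫_0^4 (9*x^4 + 24*x^3 + 16*x^2) dx. Term by term:
    ∫_0^4 9*x^4 dx = 9216/5;  ∫_0^4 24*x^3 dx = 1536;  ∫_0^4 16*x^2 dx = 1024/3.
  Sum: 9216/5 + 1536 + 1024/3 = 55808/15.
Adding: ||u||_{H^1}^2 = 596516/105 + 55808/15 = 987172/105.


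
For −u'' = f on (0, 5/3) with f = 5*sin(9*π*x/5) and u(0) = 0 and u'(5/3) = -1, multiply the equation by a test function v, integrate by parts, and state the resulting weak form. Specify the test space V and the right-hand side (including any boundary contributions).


V = {v ∈ H^1(0, 5/3) : v(0) = 0} (test functions vanish at x = 0 where u is specified); weak form: ∫_0^5/3 u'v' dx = ∫_0^5/3 (5*sin(9*π*x/5)) v dx − v(5/3) for all v ∈ V.

Multiply both sides by a test function v and integrate from 0 to 5/3:
  ∫_0^5/3 −u''(x) v(x) dx = ∫_0^5/3 f(x) v(x) dx.
Integrate the LHS by parts once:
  ∫_0^5/3 −u'' v dx = −[u'(x) v(x)]_0^5/3 + ∫_0^5/3 u'(x) v'(x) dx.
Thus ∫_0^5/3 u'(x) v'(x) dx = ∫_0^5/3 f(x) v(x) dx + [u'(x) v(x)]_0^5/3.
Choose V so that boundary terms are either known or forced to vanish.
Mixed BC: u(0) = 0 (Dirichlet) and u'(5/3) = -1 (Neumann). Define V = {v ∈ H^1(0, 5/3) : v(0) = 0}. Then [u' v]_0^5/3 = u'(5/3)·v(5/3) − u'(0)·0 = − v(5/3).
Weak formulation: find u (satisfying any essential BC) such that ∫_0^5/3 u'(x) v'(x) dx = ∫_0^5/3 f v dx − v(5/3) for all v ∈ V (Dirichlet at 0 absorbed into V; Neumann datum at x = 5/3 contributes the boundary term).
Substituting f(x) = 5*sin(9*π*x/5), the right-hand side is ∫_0^5/3 (5*sin(9*π*x/5)) v dx − v(5/3).


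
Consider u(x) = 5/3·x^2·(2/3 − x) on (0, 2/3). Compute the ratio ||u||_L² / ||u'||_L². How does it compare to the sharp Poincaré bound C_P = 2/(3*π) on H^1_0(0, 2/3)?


||u||_L² / ||u'||_L² = sqrt(14)/21 < C_P = 2/(3*π).

u(x) = 5/3·x^2·(2/3 − x), so u'(x) = 5*x*(4 - 9*x)/9.
u(x) = 5/3·x^2·(2/3 − x) vanishes at x = 0 and x = 2/3, so u ∈ H^1_0(0, 2/3). Differentiate via the product rule and integrate the resulting polynomials term by term.
  ∫_0^2/3 u² dx = ∫_0^2/3 (25*x^6/9 - 100*x^5/27 + 100*x^4/81) dx. Term by term:
    ∫_0^2/3 25*x^6/9 dx = 3200/137781;  ∫_0^2/3 -100*x^5/27 dx = -3200/59049;  ∫_0^2/3 100*x^4/81 dx = 640/19683.
  Sum: 3200/137781 − 3200/59049 + 640/19683 = 640/413343.
  ∫_0^2/3 (u')² dx = ∫_0^2/3 (25*x^4 - 200*x^3/9 + 400*x^2/81) dx. Term by term:
    ∫_0^2/3 25*x^4 dx = 160/243;  ∫_0^2/3 -200*x^3/9 dx = -800/729;  ∫_0^2/3 400*x^2/81 dx = 3200/6561.
  Sum: 160/243 − 800/729 + 3200/6561 = 320/6561.
∫_0^2/3 u² dx = 640/413343, so ||u||_L² = 8*sqrt(70)/1701.
∫_0^2/3 (u')² dx = 320/6561, so ||u'||_L² = 8*sqrt(5)/81.
Ratio ||u||_L² / ||u'||_L² = sqrt(14)/21.
Sharp Poincaré constant on H^1_0(0, 2/3) is C_P = L/π = 2/(3*π), achieved by sin(3*π/2·x).
A polynomial bump cannot attain the sharp Poincaré constant (only the first sine eigenfunction does), so the ratio is strictly less than C_P, consistent with ||u||_L² ≤ C_P ||u'||_L².


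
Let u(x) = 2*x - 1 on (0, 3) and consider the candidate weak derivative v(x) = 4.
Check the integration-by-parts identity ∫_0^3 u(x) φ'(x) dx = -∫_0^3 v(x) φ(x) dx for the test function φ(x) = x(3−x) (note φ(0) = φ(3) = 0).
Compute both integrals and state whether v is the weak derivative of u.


LHS = -9, RHS = -18. No, v is not the weak derivative of u.

u(x) = 2*x - 1, classical derivative u'(x) = 2.
φ(x) = x(3−x), so φ'(x) = 3 - 2*x.
Note φ(0) = φ(3) = 0, so the boundary term u·φ vanishes.
LHS = ∫_0^3 u(x) φ'(x) dx = ∫_0^3 (-4*x^2 + 8*x - 3) dx. Term by term:
  ∫_0^3 -4*x^2 dx = -36;  ∫_0^3 8*x dx = 36;  ∫_0^3 -3 dx = -9.
Sum: -36 + 36 − 9 = -9.
So LHS = -9.
∫_0^3 v(x) φ(x) dx = ∫_0^3 (-4*x^2 + 12*x) dx. Term by term:
  ∫_0^3 -4*x^2 dx = -36;  ∫_0^3 12*x dx = 54.
Sum: -36 + 54 = 18.
So RHS = -∫_0^3 v(x) φ(x) dx = -18.
LHS − RHS = 9 ≠ 0, so the identity fails.
(For a valid weak derivative the identity must hold for EVERY test function, in particular this one. The failure shows v is NOT the weak derivative of u.)
Correct weak derivative would be u'(x) = 2.


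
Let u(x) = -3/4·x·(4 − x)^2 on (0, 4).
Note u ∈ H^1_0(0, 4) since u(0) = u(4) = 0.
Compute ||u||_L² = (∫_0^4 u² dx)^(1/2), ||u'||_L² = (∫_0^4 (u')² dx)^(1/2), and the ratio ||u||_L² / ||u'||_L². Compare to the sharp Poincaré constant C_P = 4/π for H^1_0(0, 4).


||u||_L² / ||u'||_L² = 2*sqrt(14)/7 < C_P = 4/π.

u(x) = -3/4·x·(4 − x)^2, so u'(x) = 3*(4 - 3*x)*(x/4 - 1).
u(x) = -3/4·x·(4 − x)^2 vanishes at x = 0 and x = 4, so u ∈ H^1_0(0, 4). Differentiate via the product rule and integrate the resulting polynomials term by term.
  ∫_0^4 u² dx = ∫_0^4 (9*x^6/16 - 9*x^5 + 54*x^4 - 144*x^3 + 144*x^2) dx. Term by term:
    ∫_0^4 9*x^6/16 dx = 9216/7;  ∫_0^4 -9*x^5 dx = -6144;  ∫_0^4 54*x^4 dx = 55296/5;
    ∫_0^4 -144*x^3 dx = -9216;  ∫_0^4 144*x^2 dx = 3072.
  Sum: 9216/7 − 6144 + 55296/5 − 9216 + 3072 = 3072/35.
  ∫_0^4 (u')² dx = ∫_0^4 (81*x^4/16 - 54*x^3 + 198*x^2 - 288*x + 144) dx. Term by term:
    ∫_0^4 81*x^4/16 dx = 5184/5;  ∫_0^4 -54*x^3 dx = -3456;  ∫_0^4 198*x^2 dx = 4224;
    ∫_0^4 -288*x dx = -2304;  ∫_0^4 144 dx = 576.
  Sum: 5184/5 − 3456 + 4224 − 2304 + 576 = 384/5.
∫_0^4 u² dx = 3072/35, so ||u||_L² = 32*sqrt(105)/35.
∫_0^4 (u')² dx = 384/5, so ||u'||_L² = 8*sqrt(30)/5.
Ratio ||u||_L² / ||u'||_L² = 2*sqrt(14)/7.
Sharp Poincaré constant on H^1_0(0, 4) is C_P = L/π = 4/π, achieved by sin(π/4·x).
A polynomial bump cannot attain the sharp Poincaré constant (only the first sine eigenfunction does), so the ratio is strictly less than C_P, consistent with ||u||_L² ≤ C_P ||u'||_L².


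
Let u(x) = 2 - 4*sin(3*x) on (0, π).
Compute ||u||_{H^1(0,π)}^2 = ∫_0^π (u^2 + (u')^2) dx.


||u||_{H^1(0,π)}^2 = -32/3 + 84*π

u'(x) = -12*cos(3*x).
Expand u² and (u')² and integrate term by term on (0, π), using: for integers n ≥ 1, ∫_0^π sin²(nx) dx = ∫_0^π cos²(nx) dx = π/2; for n ≠ n', ∫_0^π sin(nx)sin(n'x) dx = ∫_0^π cos(nx)cos(n'x) dx = 0; and by product-to-sum, ∫_0^π sin(nx)cos(n'x) dx = ½∫_0^π [sin((n+n')x) + sin((n−n')x)] dx, which is 0 when n+n' is even and 2n/(n²−n'²) when n+n' is odd (it need not vanish on (0, π)). For the constant mode: ∫_0^π 1 dx = π, ∫_0^π cos(nx) dx = 0, ∫_0^π sin(nx) dx = (1−(−1)^n)/n.
  u² squared terms: (2)²·∫1 dx = 4·π = 4*π;  (-4)²·∫sin(3x)² dx = 16·π/2 = 8*π.
  u² cross terms: 2·(2)·(-4)·∫1·sin(3x) dx = -16·(2/3) = -32/3.
  So ∫_0^π u² dx = 4*π + 8*π − 32/3 = -32/3 + 12*π.
  (u')² squared terms: (-12)²·∫cos(3x)² dx = 144·π/2 = 72*π.
  So ∫_0^π (u')² dx = 72*π.
||u||_{H^1}^2 = (-32/3 + 12*π) + (72*π) = -32/3 + 84*π.


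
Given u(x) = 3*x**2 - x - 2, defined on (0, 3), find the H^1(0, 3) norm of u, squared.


||u||_{H^1}^2 = 5199/10

The H^1 norm (squared) on an interval (0, L) is
  ||u||_{H^1}^2 = ∫_0^L u(x)^2 dx + ∫_0^L u'(x)^2 dx.
Compute u'(x) = 6*x - 1.
Then u(x)^2 = 9*x**4 - 6*x**3 - 11*x**2 + 4*x + 4 and u'(x)^2 = 36*x**2 - 12*x + 1.
Integrate each monomial from 0 to 3 using ∫_0^3 c·x^n dx = c·3^(n+1)/(n+1):
  ∫_0^3 u(x)^2 dx = ∫_0^3 (9*x^4 - 6*x^3 - 11*x^2 + 4*x + 4) dx. Term by term:
    ∫_0^3 9*x^4 dx = 2187/5;  ∫_0^3 -6*x^3 dx = -243/2;  ∫_0^3 -11*x^2 dx = -99;
    ∫_0^3 4*x dx = 18;  ∫_0^3 4 dx = 12.
  Sum: 2187/5 − 243/2 − 99 + 18 + 12 = 2469/10.
  ∫_0^3 u'(x)^2 dx = ∫_0^3 (36*x^2 - 12*x + 1) dx. Term by term:
    ∫_0^3 36*x^2 dx = 324;  ∫_0^3 -12*x dx = -54;  ∫_0^3 1 dx = 3.
  Sum: 324 − 54 + 3 = 273.
Adding: ||u||_{H^1}^2 = 2469/10 + 273 = 5199/10.


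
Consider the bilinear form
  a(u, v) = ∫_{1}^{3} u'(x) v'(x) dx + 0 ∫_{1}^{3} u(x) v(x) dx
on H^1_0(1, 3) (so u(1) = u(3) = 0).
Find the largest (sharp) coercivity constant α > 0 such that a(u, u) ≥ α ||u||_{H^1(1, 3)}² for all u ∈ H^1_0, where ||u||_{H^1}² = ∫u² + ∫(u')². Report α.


α = π^2/(4 + π^2)

Coercivity of a(·,·) on H^1_0(1, 3) means a(u, u) ≥ α ||u||_{H^1}² for every u ∈ H^1_0.
The interval has length L = 2, and Poincaré/coercivity depend only on L. Here a(u, u) = ∫(u')² + (0)·∫u².
Here c = 0, so a(u,u) = ∫(u')² alone. The condition a(u,u) ≥ α||u||_{H^1}² reads (1−α)∫(u')² ≥ (α−c)∫u². Any admissible α is ≤ 1 (rapidly oscillating u have ∫u²/∫(u')² → 0), and α = 1 would force 0 ≥ (1−c)∫u², impossible since c < 1; so 1−α > 0. By the sharp Poincaré inequality on H^1_0 of an interval of length L, ∫(u')² ≥ (π/L)²∫u² with equality for the first sine mode sin(π(x−x₀)/L) (x₀ the left endpoint), so the inequality holds for all u iff (1−α)(π/L)² ≥ α − c, i.e. α ≤ ((π/L)² + c)/((π/L)² + 1) = (1 + c(L/π)²)/(1 + (L/π)²). (Direct route, valid since c ≤ 0: Poincaré gives c∫u² ≥ c(L/π)²∫(u')², so a(u,u) ≥ (1 + c(L/π)²)∫(u')², while ||u||_{H^1}² ≤ (1 + (L/π)²)∫(u')²; dividing yields the same α.) With (π/L)² = π^2/4 and c = 0, the largest admissible constant is α = ((π/L)² + c)/((π/L)² + 1).
Simplifying, α = π^2/(4 + π^2).


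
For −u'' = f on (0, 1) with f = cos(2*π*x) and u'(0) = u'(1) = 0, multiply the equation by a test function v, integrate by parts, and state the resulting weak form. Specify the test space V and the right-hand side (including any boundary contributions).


V = H^1(0, 1) (no boundary constraint on v; u is determined up to an additive constant); weak form: ∫_0^1 u'v' dx = ∫_0^1 (cos(2*π*x)) v dx for all v ∈ V.

Multiply both sides by a test function v and integrate from 0 to 1:
  ∫_0^1 −u''(x) v(x) dx = ∫_0^1 f(x) v(x) dx.
Integrate the LHS by parts once:
  ∫_0^1 −u'' v dx = −[u'(x) v(x)]_0^1 + ∫_0^1 u'(x) v'(x) dx.
Thus ∫_0^1 u'(x) v'(x) dx = ∫_0^1 f(x) v(x) dx + [u'(x) v(x)]_0^1.
Choose V so that boundary terms are either known or forced to vanish.
u has homogeneous Neumann: u'(0) = u'(1) = 0. So [u' v]_0^1 = 0·v(1) − 0·v(0) = 0 for any v; take V = H^1(0, 1).
Weak formulation: find u (satisfying any essential BC) such that ∫_0^1 u'(x) v'(x) dx = ∫_0^1 f v dx for all v ∈ V (homogeneous Neumann, so boundary terms vanish).
Substituting f(x) = cos(2*π*x), the right-hand side is ∫_0^1 (cos(2*π*x)) v dx.
Compatibility check (pure Neumann): taking v ≡ 1 ∈ V gives 0 = ∫_0^1 f dx + (0) − (0), i.e. ∫_0^1 f dx must equal u'(0) − u'(1) = 0. Indeed ∫_0^1 (cos(2*π*x)) dx = 0, so the data are compatible. The solution is then unique only up to an additive constant (fix it e.g. by requiring ∫_0^1 u dx = 0).


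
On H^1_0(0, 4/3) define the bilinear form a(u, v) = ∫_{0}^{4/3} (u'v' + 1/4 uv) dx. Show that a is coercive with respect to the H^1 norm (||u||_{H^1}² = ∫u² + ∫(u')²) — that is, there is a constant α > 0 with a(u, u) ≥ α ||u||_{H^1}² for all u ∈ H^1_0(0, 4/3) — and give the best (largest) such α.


α = (4 + 9*π^2)/(16 + 9*π^2)

Coercivity of a(·,·) on H^1_0(0, 4/3) means a(u, u) ≥ α ||u||_{H^1}² for every u ∈ H^1_0.
The interval has length L = 4/3, and Poincaré/coercivity depend only on L. Here a(u, u) = ∫(u')² + (1/4)·∫u².
Here 0 < c = 1/4 < 1. The condition a(u,u) ≥ α||u||_{H^1}² reads (1−α)∫(u')² ≥ (α−c)∫u². Any admissible α is ≤ 1 (rapidly oscillating u have ∫u²/∫(u')² → 0), and α = 1 would force 0 ≥ (1−c)∫u², impossible since c < 1; so 1−α > 0. By the sharp Poincaré inequality on H^1_0 of an interval of length L, ∫(u')² ≥ (π/L)²∫u² with equality for the first sine mode sin(π(x−x₀)/L) (x₀ the left endpoint), so the inequality holds for all u iff (1−α)(π/L)² ≥ α − c, i.e. α ≤ ((π/L)² + c)/((π/L)² + 1) = (1 + c(L/π)²)/(1 + (L/π)²). With (π/L)² = 9*π^2/16 and c = 1/4, the largest admissible constant is α = ((π/L)² + c)/((π/L)² + 1).
Simplifying, α = (4 + 9*π^2)/(16 + 9*π^2).


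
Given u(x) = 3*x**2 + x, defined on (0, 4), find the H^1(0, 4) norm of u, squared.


||u||_{H^1}^2 = 46748/15

The H^1 norm (squared) on an interval (0, L) is
  ||u||_{H^1}^2 = ∫_0^L u(x)^2 dx + ∫_0^L u'(x)^2 dx.
Compute u'(x) = 6*x + 1.
Then u(x)^2 = 9*x**4 + 6*x**3 + x**2 and u'(x)^2 = 36*x**2 + 12*x + 1.
Integrate each monomial from 0 to 4 using ∫_0^4 c·x^n dx = c·4^(n+1)/(n+1):
  ∫_0^4 u(x)^2 dx = ∫_0^4 (9*x^4 + 6*x^3 + x^2) dx. Term by term:
    ∫_0^4 9*x^4 dx = 9216/5;  ∫_0^4 6*x^3 dx = 384;  ∫_0^4 x^2 dx = 64/3.
  Sum: 9216/5 + 384 + 64/3 = 33728/15.
  ∫_0^4 u'(x)^2 dx = ∫_0^4 (36*x^2 + 12*x + 1) dx. Term by term:
    ∫_0^4 36*x^2 dx = 768;  ∫_0^4 12*x dx = 96;  ∫_0^4 1 dx = 4.
  Sum: 768 + 96 + 4 = 868.
Adding: ||u||_{H^1}^2 = 33728/15 + 868 = 46748/15.


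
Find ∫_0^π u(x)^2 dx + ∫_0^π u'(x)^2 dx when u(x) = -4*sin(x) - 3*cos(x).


||u||_{H^1(0,π)}^2 = 25*π

u'(x) = 3*sin(x) - 4*cos(x).
Expand u² and (u')² and integrate term by term on (0, π), using: for integers n ≥ 1, ∫_0^π sin²(nx) dx = ∫_0^π cos²(nx) dx = π/2; for n ≠ n', ∫_0^π sin(nx)sin(n'x) dx = ∫_0^π cos(nx)cos(n'x) dx = 0; and by product-to-sum, ∫_0^π sin(nx)cos(n'x) dx = ½∫_0^π [sin((n+n')x) + sin((n−n')x)] dx, which is 0 when n+n' is even and 2n/(n²−n'²) when n+n' is odd (it need not vanish on (0, π)).
  u² squared terms: (-4)²·∫sin(x)² dx = 16·π/2 = 8*π;  (-3)²·∫cos(x)² dx = 9·π/2 = 9*π/2.
  u² cross terms: 2·(-4)·(-3)·∫sin(x)·cos(x) dx = 24·(0) = 0.
  So ∫_0^π u² dx = 8*π + 9*π/2 + 0 = 25*π/2.
  (u')² squared terms: (-4)²·∫cos(x)² dx = 16·π/2 = 8*π;  (3)²·∫sin(x)² dx = 9·π/2 = 9*π/2.
  (u')² cross terms: 2·(-4)·(3)·∫cos(x)·sin(x) dx = -24·(0) = 0.
  So ∫_0^π (u')² dx = 8*π + 9*π/2 + 0 = 25*π/2.
||u||_{H^1}^2 = (25*π/2) + (25*π/2) = 25*π.


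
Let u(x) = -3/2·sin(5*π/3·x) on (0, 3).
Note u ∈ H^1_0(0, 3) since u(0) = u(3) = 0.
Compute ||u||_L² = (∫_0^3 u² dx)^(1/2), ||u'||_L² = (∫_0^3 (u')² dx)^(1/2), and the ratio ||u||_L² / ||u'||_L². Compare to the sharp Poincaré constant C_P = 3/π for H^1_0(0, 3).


||u||_L² / ||u'||_L² = 3/(5*π) < C_P = 3/π.

u(x) = -3/2·sin(5*π/3·x), so u'(x) = -5*π*cos(5*π*x/3)/2.
Writing u(x) = A·sin(kπx/L) with A = -3/2 and k = 5, use ∫_0^L sin²(kπx/L) dx = L/2 and ∫_0^L cos²(kπx/L) dx = L/2.
u² = 9/4·sin²(5*π/3·x) and (u')² = 25*π^2/4·cos²(5*π/3·x), and each of sin², cos² integrates to L/2 = 3/2 over (0, 3).
∫_0^3 u² dx = 27/8, so ||u||_L² = 3*sqrt(6)/4.
∫_0^3 (u')² dx = 75*π^2/8, so ||u'||_L² = 5*sqrt(6)*π/4.
Ratio ||u||_L² / ||u'||_L² = 3/(5*π).
Sharp Poincaré constant on H^1_0(0, 3) is C_P = L/π = 3/π, achieved by sin(π/3·x).
This is the k = 5 harmonic; the ratio L/(kπ) is strictly less than C_P = L/π, consistent with the sharp inequality ||u||_L² ≤ C_P ||u'||_L².


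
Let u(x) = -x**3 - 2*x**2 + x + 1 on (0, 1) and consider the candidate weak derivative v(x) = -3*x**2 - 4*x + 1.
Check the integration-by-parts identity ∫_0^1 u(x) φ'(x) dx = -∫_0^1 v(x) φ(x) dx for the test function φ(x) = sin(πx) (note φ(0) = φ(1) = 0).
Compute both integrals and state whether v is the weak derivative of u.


LHS = -12/π^3 + 5/π, RHS = -12/π^3 + 5/π. Yes, v = u' weakly.

u(x) = -x**3 - 2*x**2 + x + 1, classical derivative u'(x) = -3*x**2 - 4*x + 1.
φ(x) = sin(πx), so φ'(x) = π*cos(π*x).
Note φ(0) = φ(1) = 0, so the boundary term u·φ vanishes.
LHS = ∫_0^1 u(x) φ'(x) dx = ∫_0^1 (-π*x^3*cos(π*x) - 2*π*x^2*cos(π*x) + π*x*cos(π*x) + π*cos(π*x)) dx. Term by term:
  ∫_0^1 π*cos(π*x) dx = 0;  ∫_0^1 π*x*cos(π*x) dx = -2/π;  ∫_0^1 -π*x^3*cos(π*x) dx = -12/π^3 + 3/π;
  ∫_0^1 -2*π*x^2*cos(π*x) dx = 4/π.
Sum: 0 − 2/π + -12/π^3 + 3/π + 4/π = -12/π^3 + 5/π.
So LHS = -12/π^3 + 5/π.
∫_0^1 v(x) φ(x) dx = ∫_0^1 (-3*x^2*sin(π*x) - 4*x*sin(π*x) + sin(π*x)) dx. Term by term:
  ∫_0^1 -4*x*sin(π*x) dx = -4/π;  ∫_0^1 -3*x^2*sin(π*x) dx = -3/π + 12/π^3;  ∫_0^1 sin(π*x) dx = 2/π.
Sum: -4/π + -3/π + 12/π^3 + 2/π = -5/π + 12/π^3.
So RHS = -∫_0^1 v(x) φ(x) dx = -12/π^3 + 5/π.
LHS = RHS, so the identity holds for this test φ.
Moreover u is smooth here and v(x) = u'(x) = -3*x**2 - 4*x + 1 pointwise, so the identity holds for every test function. Hence v is the weak derivative of u.


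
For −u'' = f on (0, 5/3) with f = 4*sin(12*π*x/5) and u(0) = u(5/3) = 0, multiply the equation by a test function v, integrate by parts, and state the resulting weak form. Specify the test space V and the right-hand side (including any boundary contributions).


V = H^1_0(0, 5/3) (so v(0) = v(5/3) = 0); weak form: ∫_0^5/3 u'v' dx = ∫_0^5/3 (4*sin(12*π*x/5)) v dx for all v ∈ V.

Multiply both sides by a test function v and integrate from 0 to 5/3:
  ∫_0^5/3 −u''(x) v(x) dx = ∫_0^5/3 f(x) v(x) dx.
Integrate the LHS by parts once:
  ∫_0^5/3 −u'' v dx = −[u'(x) v(x)]_0^5/3 + ∫_0^5/3 u'(x) v'(x) dx.
Thus ∫_0^5/3 u'(x) v'(x) dx = ∫_0^5/3 f(x) v(x) dx + [u'(x) v(x)]_0^5/3.
Choose V so that boundary terms are either known or forced to vanish.
u is Dirichlet: u(0) = u(5/3) = 0. Let V = H^1_0(0, 5/3); then v(0) = v(5/3) = 0, and [u' v]_0^5/3 = 0.
Weak formulation: find u (satisfying any essential BC) such that ∫_0^5/3 u'(x) v'(x) dx = ∫_0^5/3 f v dx for all v ∈ V.
Substituting f(x) = 4*sin(12*π*x/5), the right-hand side is ∫_0^5/3 (4*sin(12*π*x/5)) v dx.


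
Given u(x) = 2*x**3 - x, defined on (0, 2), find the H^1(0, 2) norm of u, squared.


||u||_{H^1}^2 = 26314/105

The H^1 norm (squared) on an interval (0, L) is
  ||u||_{H^1}^2 = ∫_0^L u(x)^2 dx + ∫_0^L u'(x)^2 dx.
Compute u'(x) = 6*x**2 - 1.
Then u(x)^2 = 4*x**6 - 4*x**4 + x**2 and u'(x)^2 = 36*x**4 - 12*x**2 + 1.
Integrate each monomial from 0 to 2 using ∫_0^2 c·x^n dx = c·2^(n+1)/(n+1):
  ∫_0^2 u(x)^2 dx = ∫_0^2 (4*x^6 - 4*x^4 + x^2) dx. Term by term:
    ∫_0^2 4*x^6 dx = 512/7;  ∫_0^2 -4*x^4 dx = -128/5;  ∫_0^2 x^2 dx = 8/3.
  Sum: 512/7 − 128/5 + 8/3 = 5272/105.
  ∫_0^2 u'(x)^2 dx = ∫_0^2 (36*x^4 - 12*x^2 + 1) dx. Term by term:
    ∫_0^2 36*x^4 dx = 1152/5;  ∫_0^2 -12*x^2 dx = -32;  ∫_0^2 1 dx = 2.
  Sum: 1152/5 − 32 + 2 = 1002/5.
Adding: ||u||_{H^1}^2 = 5272/105 + 1002/5 = 26314/105.


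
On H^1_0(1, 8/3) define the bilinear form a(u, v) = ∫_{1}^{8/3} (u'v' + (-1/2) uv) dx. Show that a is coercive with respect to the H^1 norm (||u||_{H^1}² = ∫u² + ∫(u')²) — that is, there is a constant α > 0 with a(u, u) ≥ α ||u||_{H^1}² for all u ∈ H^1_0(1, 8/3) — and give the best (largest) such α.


α = (-25 + 18*π^2)/(2*(25 + 9*π^2))

Coercivity of a(·,·) on H^1_0(1, 8/3) means a(u, u) ≥ α ||u||_{H^1}² for every u ∈ H^1_0.
The interval has length L = 5/3, and Poincaré/coercivity depend only on L. Here a(u, u) = ∫(u')² + (-1/2)·∫u².
Here c = -1/2 < 0 with |c| < (π/L)² = 9*π^2/25, so coercivity still holds. The condition a(u,u) ≥ α||u||_{H^1}² reads (1−α)∫(u')² ≥ (α−c)∫u². Any admissible α is ≤ 1 (rapidly oscillating u have ∫u²/∫(u')² → 0), and α = 1 would force 0 ≥ (1−c)∫u², impossible since c < 1; so 1−α > 0. By the sharp Poincaré inequality on H^1_0 of an interval of length L, ∫(u')² ≥ (π/L)²∫u² with equality for the first sine mode sin(π(x−x₀)/L) (x₀ the left endpoint), so the inequality holds for all u iff (1−α)(π/L)² ≥ α − c, i.e. α ≤ ((π/L)² + c)/((π/L)² + 1) = (1 + c(L/π)²)/(1 + (L/π)²). (Direct route, valid since c ≤ 0: Poincaré gives c∫u² ≥ c(L/π)²∫(u')², so a(u,u) ≥ (1 + c(L/π)²)∫(u')², while ||u||_{H^1}² ≤ (1 + (L/π)²)∫(u')²; dividing yields the same α.) With (π/L)² = 9*π^2/25 and c = -1/2, the largest admissible constant is α = ((π/L)² + c)/((π/L)² + 1).
Simplifying, α = (-25 + 18*π^2)/(2*(25 + 9*π^2)).


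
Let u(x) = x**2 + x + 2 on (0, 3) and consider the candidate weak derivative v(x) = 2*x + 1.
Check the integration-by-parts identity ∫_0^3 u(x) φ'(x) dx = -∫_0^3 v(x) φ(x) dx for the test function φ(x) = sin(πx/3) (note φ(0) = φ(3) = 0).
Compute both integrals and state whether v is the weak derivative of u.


LHS = -24/π, RHS = -24/π. Yes, v = u' weakly.

u(x) = x**2 + x + 2, classical derivative u'(x) = 2*x + 1.
φ(x) = sin(πx/3), so φ'(x) = π*cos(π*x/3)/3.
Note φ(0) = φ(3) = 0, so the boundary term u·φ vanishes.
LHS = ∫_0^3 u(x) φ'(x) dx = ∫_0^3 (π*x^2*cos(π*x/3)/3 + π*x*cos(π*x/3)/3 + 2*π*cos(π*x/3)/3) dx. Term by term:
  ∫_0^3 2*π*cos(π*x/3)/3 dx = 0;  ∫_0^3 π*x*cos(π*x/3)/3 dx = -6/π;  ∫_0^3 π*x^2*cos(π*x/3)/3 dx = -18/π.
Sum: 0 − 6/π − 18/π = -24/π.
So LHS = -24/π.
∫_0^3 v(x) φ(x) dx = ∫_0^3 (2*x*sin(π*x/3) + sin(π*x/3)) dx. Term by term:
  ∫_0^3 2*x*sin(π*x/3) dx = 18/π;  ∫_0^3 sin(π*x/3) dx = 6/π.
Sum: 18/π + 6/π = 24/π.
So RHS = -∫_0^3 v(x) φ(x) dx = -24/π.
LHS = RHS, so the identity holds for this test φ.
Moreover u is smooth here and v(x) = u'(x) = 2*x + 1 pointwise, so the identity holds for every test function. Hence v is the weak derivative of u.


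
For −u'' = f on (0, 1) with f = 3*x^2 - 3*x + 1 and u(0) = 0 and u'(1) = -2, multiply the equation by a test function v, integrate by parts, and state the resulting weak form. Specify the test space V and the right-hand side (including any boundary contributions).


V = {v ∈ H^1(0, 1) : v(0) = 0} (test functions vanish at x = 0 where u is specified); weak form: ∫_0^1 u'v' dx = ∫_0^1 (3*x^2 - 3*x + 1) v dx − 2·v(1) for all v ∈ V.

Multiply both sides by a test function v and integrate from 0 to 1:
  ∫_0^1 −u''(x) v(x) dx = ∫_0^1 f(x) v(x) dx.
Integrate the LHS by parts once:
  ∫_0^1 −u'' v dx = −[u'(x) v(x)]_0^1 + ∫_0^1 u'(x) v'(x) dx.
Thus ∫_0^1 u'(x) v'(x) dx = ∫_0^1 f(x) v(x) dx + [u'(x) v(x)]_0^1.
Choose V so that boundary terms are either known or forced to vanish.
Mixed BC: u(0) = 0 (Dirichlet) and u'(1) = -2 (Neumann). Define V = {v ∈ H^1(0, 1) : v(0) = 0}. Then [u' v]_0^1 = u'(1)·v(1) − u'(0)·0 = − 2·v(1).
Weak formulation: find u (satisfying any essential BC) such that ∫_0^1 u'(x) v'(x) dx = ∫_0^1 f v dx − 2·v(1) for all v ∈ V (Dirichlet at 0 absorbed into V; Neumann datum at x = 1 contributes the boundary term).
Substituting f(x) = 3*x^2 - 3*x + 1, the right-hand side is ∫_0^1 (3*x^2 - 3*x + 1) v dx − 2·v(1).


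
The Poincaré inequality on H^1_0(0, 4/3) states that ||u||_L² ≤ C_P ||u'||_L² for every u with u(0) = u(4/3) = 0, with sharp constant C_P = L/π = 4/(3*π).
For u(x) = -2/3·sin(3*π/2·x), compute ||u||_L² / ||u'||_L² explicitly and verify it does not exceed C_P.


||u||_L² / ||u'||_L² = 2/(3*π) < C_P = 4/(3*π).

u(x) = -2/3·sin(3*π/2·x), so u'(x) = -π*cos(3*π*x/2).
Writing u(x) = A·sin(kπx/L) with A = -2/3 and k = 2, use ∫_0^L sin²(kπx/L) dx = L/2 and ∫_0^L cos²(kπx/L) dx = L/2.
u² = 4/9·sin²(3*π/2·x) and (u')² = π^2·cos²(3*π/2·x), and each of sin², cos² integrates to L/2 = 2/3 over (0, 4/3).
∫_0^4/3 u² dx = 8/27, so ||u||_L² = 2*sqrt(6)/9.
∫_0^4/3 (u')² dx = 2*π^2/3, so ||u'||_L² = sqrt(6)*π/3.
Ratio ||u||_L² / ||u'||_L² = 2/(3*π).
Sharp Poincaré constant on H^1_0(0, 4/3) is C_P = L/π = 4/(3*π), achieved by sin(3*π/4·x).
This is the k = 2 harmonic; the ratio L/(kπ) is strictly less than C_P = L/π, consistent with the sharp inequality ||u||_L² ≤ C_P ||u'||_L².


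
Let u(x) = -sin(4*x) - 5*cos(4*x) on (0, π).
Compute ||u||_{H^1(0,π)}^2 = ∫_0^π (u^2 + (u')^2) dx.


||u||_{H^1(0,π)}^2 = 221*π

u'(x) = 20*sin(4*x) - 4*cos(4*x).
Expand u² and (u')² and integrate term by term on (0, π), using: for integers n ≥ 1, ∫_0^π sin²(nx) dx = ∫_0^π cos²(nx) dx = π/2; for n ≠ n', ∫_0^π sin(nx)sin(n'x) dx = ∫_0^π cos(nx)cos(n'x) dx = 0; and by product-to-sum, ∫_0^π sin(nx)cos(n'x) dx = ½∫_0^π [sin((n+n')x) + sin((n−n')x)] dx, which is 0 when n+n' is even and 2n/(n²−n'²) when n+n' is odd (it need not vanish on (0, π)).
  u² squared terms: (-1)²·∫sin(4x)² dx = 1·π/2 = π/2;  (-5)²·∫cos(4x)² dx = 25·π/2 = 25*π/2.
  u² cross terms: 2·(-1)·(-5)·∫sin(4x)·cos(4x) dx = 10·(0) = 0.
  So ∫_0^π u² dx = π/2 + 25*π/2 + 0 = 13*π.
  (u')² squared terms: (-4)²·∫cos(4x)² dx = 16·π/2 = 8*π;  (20)²·∫sin(4x)² dx = 400·π/2 = 200*π.
  (u')² cross terms: 2·(-4)·(20)·∫cos(4x)·sin(4x) dx = -160·(0) = 0.
  So ∫_0^π (u')² dx = 8*π + 200*π + 0 = 208*π.
||u||_{H^1}^2 = (13*π) + (208*π) = 221*π.


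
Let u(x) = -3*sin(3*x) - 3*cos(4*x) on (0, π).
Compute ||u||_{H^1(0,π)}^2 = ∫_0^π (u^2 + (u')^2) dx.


||u||_{H^1(0,π)}^2 = -1836/7 + 243*π/2

u'(x) = 12*sin(4*x) - 9*cos(3*x).
Expand u² and (u')² and integrate term by term on (0, π), using: for integers n ≥ 1, ∫_0^π sin²(nx) dx = ∫_0^π cos²(nx) dx = π/2; for n ≠ n', ∫_0^π sin(nx)sin(n'x) dx = ∫_0^π cos(nx)cos(n'x) dx = 0; and by product-to-sum, ∫_0^π sin(nx)cos(n'x) dx = ½∫_0^π [sin((n+n')x) + sin((n−n')x)] dx, which is 0 when n+n' is even and 2n/(n²−n'²) when n+n' is odd (it need not vanish on (0, π)).
  u² squared terms: (-3)²·∫cos(4x)² dx = 9·π/2 = 9*π/2;  (-3)²·∫sin(3x)² dx = 9·π/2 = 9*π/2.
  u² cross terms: 2·(-3)·(-3)·∫cos(4x)·sin(3x) dx = 18·(-6/7) = -108/7.
  So ∫_0^π u² dx = 9*π/2 + 9*π/2 − 108/7 = -108/7 + 9*π.
  (u')² squared terms: (-9)²·∫cos(3x)² dx = 81·π/2 = 81*π/2;  (12)²·∫sin(4x)² dx = 144·π/2 = 72*π.
  (u')² cross terms: 2·(-9)·(12)·∫cos(3x)·sin(4x) dx = -216·(8/7) = -1728/7.
  So ∫_0^π (u')² dx = 81*π/2 + 72*π − 1728/7 = -1728/7 + 225*π/2.
||u||_{H^1}^2 = (-108/7 + 9*π) + (-1728/7 + 225*π/2) = -1836/7 + 243*π/2.


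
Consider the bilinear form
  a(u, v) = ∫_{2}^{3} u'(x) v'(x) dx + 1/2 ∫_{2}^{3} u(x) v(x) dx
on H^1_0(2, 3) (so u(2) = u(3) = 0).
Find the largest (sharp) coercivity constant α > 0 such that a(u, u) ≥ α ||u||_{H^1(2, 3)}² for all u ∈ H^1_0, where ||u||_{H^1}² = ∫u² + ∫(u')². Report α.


α = (1/2 + π^2)/(1 + π^2)

Coercivity of a(·,·) on H^1_0(2, 3) means a(u, u) ≥ α ||u||_{H^1}² for every u ∈ H^1_0.
The interval has length L = 1, and Poincaré/coercivity depend only on L. Here a(u, u) = ∫(u')² + (1/2)·∫u².
Here 0 < c = 1/2 < 1. The condition a(u,u) ≥ α||u||_{H^1}² reads (1−α)∫(u')² ≥ (α−c)∫u². Any admissible α is ≤ 1 (rapidly oscillating u have ∫u²/∫(u')² → 0), and α = 1 would force 0 ≥ (1−c)∫u², impossible since c < 1; so 1−α > 0. By the sharp Poincaré inequality on H^1_0 of an interval of length L, ∫(u')² ≥ (π/L)²∫u² with equality for the first sine mode sin(π(x−x₀)/L) (x₀ the left endpoint), so the inequality holds for all u iff (1−α)(π/L)² ≥ α − c, i.e. α ≤ ((π/L)² + c)/((π/L)² + 1) = (1 + c(L/π)²)/(1 + (L/π)²). With (π/L)² = π^2 and c = 1/2, the largest admissible constant is α = ((π/L)² + c)/((π/L)² + 1).
Simplifying, α = (1/2 + π^2)/(1 + π^2).


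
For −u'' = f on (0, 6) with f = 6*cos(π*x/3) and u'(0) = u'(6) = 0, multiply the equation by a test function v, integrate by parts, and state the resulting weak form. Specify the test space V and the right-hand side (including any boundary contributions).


V = H^1(0, 6) (no boundary constraint on v; u is determined up to an additive constant); weak form: ∫_0^6 u'v' dx = ∫_0^6 (6*cos(π*x/3)) v dx for all v ∈ V.

Multiply both sides by a test function v and integrate from 0 to 6:
  ∫_0^6 −u''(x) v(x) dx = ∫_0^6 f(x) v(x) dx.
Integrate the LHS by parts once:
  ∫_0^6 −u'' v dx = −[u'(x) v(x)]_0^6 + ∫_0^6 u'(x) v'(x) dx.
Thus ∫_0^6 u'(x) v'(x) dx = ∫_0^6 f(x) v(x) dx + [u'(x) v(x)]_0^6.
Choose V so that boundary terms are either known or forced to vanish.
u has homogeneous Neumann: u'(0) = u'(6) = 0. So [u' v]_0^6 = 0·v(6) − 0·v(0) = 0 for any v; take V = H^1(0, 6).
Weak formulation: find u (satisfying any essential BC) such that ∫_0^6 u'(x) v'(x) dx = ∫_0^6 f v dx for all v ∈ V (homogeneous Neumann, so boundary terms vanish).
Substituting f(x) = 6*cos(π*x/3), the right-hand side is ∫_0^6 (6*cos(π*x/3)) v dx.
Compatibility check (pure Neumann): taking v ≡ 1 ∈ V gives 0 = ∫_0^6 f dx + (0) − (0), i.e. ∫_0^6 f dx must equal u'(0) − u'(6) = 0. Indeed ∫_0^6 (6*cos(π*x/3)) dx = 0, so the data are compatible. The solution is then unique only up to an additive constant (fix it e.g. by requiring ∫_0^6 u dx = 0).


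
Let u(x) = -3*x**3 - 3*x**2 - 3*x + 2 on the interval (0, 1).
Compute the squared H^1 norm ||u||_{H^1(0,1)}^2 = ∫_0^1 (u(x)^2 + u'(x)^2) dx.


||u||_{H^1}^2 = 7587/70

The H^1 norm (squared) on an interval (0, L) is
  ||u||_{H^1}^2 = ∫_0^L u(x)^2 dx + ∫_0^L u'(x)^2 dx.
Compute u'(x) = -9*x**2 - 6*x - 3.
Then u(x)^2 = 9*x**6 + 18*x**5 + 27*x**4 + 6*x**3 - 3*x**2 - 12*x + 4 and u'(x)^2 = 81*x**4 + 108*x**3 + 90*x**2 + 36*x + 9.
Integrate each monomial from 0 to 1 using ∫_0^1 c·x^n dx = c·1^(n+1)/(n+1):
  ∫_0^1 u(x)^2 dx = ∫_0^1 (9*x^6 + 18*x^5 + 27*x^4 + 6*x^3 - 3*x^2 - 12*x + 4) dx. Term by term:
    ∫_0^1 9*x^6 dx = 9/7;  ∫_0^1 18*x^5 dx = 3;  ∫_0^1 27*x^4 dx = 27/5;
    ∫_0^1 6*x^3 dx = 3/2;  ∫_0^1 -3*x^2 dx = -1;  ∫_0^1 -12*x dx = -6;
    ∫_0^1 4 dx = 4.
  Sum: 9/7 + 3 + 27/5 + 3/2 − 1 − 6 + 4 = 573/70.
  ∫_0^1 u'(x)^2 dx = ∫_0^1 (81*x^4 + 108*x^3 + 90*x^2 + 36*x + 9) dx. Term by term:
    ∫_0^1 81*x^4 dx = 81/5;  ∫_0^1 108*x^3 dx = 27;  ∫_0^1 90*x^2 dx = 30;
    ∫_0^1 36*x dx = 18;  ∫_0^1 9 dx = 9.
  Sum: 81/5 + 27 + 30 + 18 + 9 = 501/5.
Adding: ||u||_{H^1}^2 = 573/70 + 501/5 = 7587/70.


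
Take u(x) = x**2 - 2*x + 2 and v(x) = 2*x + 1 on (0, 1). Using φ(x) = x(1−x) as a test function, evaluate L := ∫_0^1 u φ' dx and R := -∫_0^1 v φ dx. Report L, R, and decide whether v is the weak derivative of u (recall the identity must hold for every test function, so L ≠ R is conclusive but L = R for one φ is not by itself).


LHS = 1/6, RHS = -1/3. No, v is not the weak derivative of u.

u(x) = x**2 - 2*x + 2, classical derivative u'(x) = 2*x - 2.
φ(x) = x(1−x), so φ'(x) = 1 - 2*x.
Note φ(0) = φ(1) = 0, so the boundary term u·φ vanishes.
LHS = ∫_0^1 u(x) φ'(x) dx = ∫_0^1 (-2*x^3 + 5*x^2 - 6*x + 2) dx. Term by term:
  ∫_0^1 -2*x^3 dx = -1/2;  ∫_0^1 5*x^2 dx = 5/3;  ∫_0^1 -6*x dx = -3;
  ∫_0^1 2 dx = 2.
Sum: -1/2 + 5/3 − 3 + 2 = 1/6.
So LHS = 1/6.
∫_0^1 v(x) φ(x) dx = ∫_0^1 (-2*x^3 + x^2 + x) dx. Term by term:
  ∫_0^1 -2*x^3 dx = -1/2;  ∫_0^1 x^2 dx = 1/3;  ∫_0^1 x dx = 1/2.
Sum: -1/2 + 1/3 + 1/2 = 1/3.
So RHS = -∫_0^1 v(x) φ(x) dx = -1/3.
LHS − RHS = 1/2 ≠ 0, so the identity fails.
(For a valid weak derivative the identity must hold for EVERY test function, in particular this one. The failure shows v is NOT the weak derivative of u.)
Correct weak derivative would be u'(x) = 2*x - 2.


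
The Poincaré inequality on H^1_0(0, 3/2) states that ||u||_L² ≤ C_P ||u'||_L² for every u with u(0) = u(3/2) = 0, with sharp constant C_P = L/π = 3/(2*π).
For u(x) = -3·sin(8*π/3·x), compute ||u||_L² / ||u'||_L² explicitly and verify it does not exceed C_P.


||u||_L² / ||u'||_L² = 3/(8*π) < C_P = 3/(2*π).

u(x) = -3·sin(8*π/3·x), so u'(x) = -8*π*cos(8*π*x/3).
Writing u(x) = A·sin(kπx/L) with A = -3 and k = 4, use ∫_0^L sin²(kπx/L) dx = L/2 and ∫_0^L cos²(kπx/L) dx = L/2.
u² = 9·sin²(8*π/3·x) and (u')² = 64*π^2·cos²(8*π/3·x), and each of sin², cos² integrates to L/2 = 3/4 over (0, 3/2).
∫_0^3/2 u² dx = 27/4, so ||u||_L² = 3*sqrt(3)/2.
∫_0^3/2 (u')² dx = 48*π^2, so ||u'||_L² = 4*sqrt(3)*π.
Ratio ||u||_L² / ||u'||_L² = 3/(8*π).
Sharp Poincaré constant on H^1_0(0, 3/2) is C_P = L/π = 3/(2*π), achieved by sin(2*π/3·x).
This is the k = 4 harmonic; the ratio L/(kπ) is strictly less than C_P = L/π, consistent with the sharp inequality ||u||_L² ≤ C_P ||u'||_L².


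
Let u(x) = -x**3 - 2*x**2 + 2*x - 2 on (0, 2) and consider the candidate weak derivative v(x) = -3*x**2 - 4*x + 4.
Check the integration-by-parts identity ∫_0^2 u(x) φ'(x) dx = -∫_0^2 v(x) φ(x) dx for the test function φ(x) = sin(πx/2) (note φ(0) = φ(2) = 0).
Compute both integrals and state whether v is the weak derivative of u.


LHS = -96/π^3 + 32/π, RHS = -96/π^3 + 24/π. No, v is not the weak derivative of u.

u(x) = -x**3 - 2*x**2 + 2*x - 2, classical derivative u'(x) = -3*x**2 - 4*x + 2.
φ(x) = sin(πx/2), so φ'(x) = π*cos(π*x/2)/2.
Note φ(0) = φ(2) = 0, so the boundary term u·φ vanishes.
LHS = ∫_0^2 u(x) φ'(x) dx = ∫_0^2 (-π*x^3*cos(π*x/2)/2 - π*x^2*cos(π*x/2) + π*x*cos(π*x/2) - π*cos(π*x/2)) dx. Term by term:
  ∫_0^2 -π*cos(π*x/2) dx = 0;  ∫_0^2 π*x*cos(π*x/2) dx = -8/π;  ∫_0^2 -π*x^2*cos(π*x/2) dx = 16/π;
  ∫_0^2 -π*x^3*cos(π*x/2)/2 dx = -96/π^3 + 24/π.
Sum: 0 − 8/π + 16/π + -96/π^3 + 24/π = -96/π^3 + 32/π.
So LHS = -96/π^3 + 32/π.
∫_0^2 v(x) φ(x) dx = ∫_0^2 (-3*x^2*sin(π*x/2) - 4*x*sin(π*x/2) + 4*sin(π*x/2)) dx. Term by term:
  ∫_0^2 4*sin(π*x/2) dx = 16/π;  ∫_0^2 -4*x*sin(π*x/2) dx = -16/π;  ∫_0^2 -3*x^2*sin(π*x/2) dx = -24/π + 96/π^3.
Sum: 16/π − 16/π + -24/π + 96/π^3 = -24/π + 96/π^3.
So RHS = -∫_0^2 v(x) φ(x) dx = -96/π^3 + 24/π.
LHS − RHS = 8/π ≠ 0, so the identity fails.
(For a valid weak derivative the identity must hold for EVERY test function, in particular this one. The failure shows v is NOT the weak derivative of u.)
Correct weak derivative would be u'(x) = -3*x**2 - 4*x + 2.
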